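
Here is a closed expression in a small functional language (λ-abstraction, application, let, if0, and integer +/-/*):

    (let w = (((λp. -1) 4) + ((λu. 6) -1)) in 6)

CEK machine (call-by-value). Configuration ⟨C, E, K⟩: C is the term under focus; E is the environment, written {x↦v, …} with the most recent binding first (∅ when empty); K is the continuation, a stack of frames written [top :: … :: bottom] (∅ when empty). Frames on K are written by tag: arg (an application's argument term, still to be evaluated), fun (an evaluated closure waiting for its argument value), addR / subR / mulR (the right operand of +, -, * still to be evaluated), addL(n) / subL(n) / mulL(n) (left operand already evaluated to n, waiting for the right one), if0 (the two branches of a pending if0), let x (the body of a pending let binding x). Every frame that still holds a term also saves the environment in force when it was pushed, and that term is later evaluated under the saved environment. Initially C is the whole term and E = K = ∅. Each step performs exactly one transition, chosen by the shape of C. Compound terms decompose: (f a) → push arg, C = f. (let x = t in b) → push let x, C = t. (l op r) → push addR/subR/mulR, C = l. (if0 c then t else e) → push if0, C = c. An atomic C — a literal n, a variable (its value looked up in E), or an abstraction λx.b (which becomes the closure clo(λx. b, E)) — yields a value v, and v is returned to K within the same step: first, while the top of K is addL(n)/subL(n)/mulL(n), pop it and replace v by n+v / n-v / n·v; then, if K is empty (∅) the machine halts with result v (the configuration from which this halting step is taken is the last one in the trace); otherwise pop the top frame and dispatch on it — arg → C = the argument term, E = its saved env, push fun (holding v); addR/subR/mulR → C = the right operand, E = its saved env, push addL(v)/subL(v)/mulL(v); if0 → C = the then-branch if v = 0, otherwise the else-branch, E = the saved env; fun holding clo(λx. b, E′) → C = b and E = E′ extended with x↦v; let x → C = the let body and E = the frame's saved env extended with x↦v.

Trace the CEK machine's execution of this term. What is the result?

Answer: 6

Execution trace:
step 0: ⟨C=(let w = (((λp. -1) 4) + ((λu. 6) -1)) in 6); E=∅; K=∅⟩
step 1: ⟨C=(((λp. -1) 4) + ((λu. 6) -1)); E=∅; K=[let w]⟩
step 2: ⟨C=((λp. -1) 4); E=∅; K=[addR :: let w]⟩
step 3: ⟨C=(λp. -1); E=∅; K=[arg :: addR :: let w]⟩
step 4: ⟨C=4; E=∅; K=[fun :: addR :: let w]⟩
step 5: ⟨C=-1; E={p↦4}; K=[addR :: let w]⟩
step 6: ⟨C=((λu. 6) -1); E=∅; K=[addL(-1) :: let w]⟩
step 7: ⟨C=(λu. 6); E=∅; K=[arg :: addL(-1) :: let w]⟩
step 8: ⟨C=-1; E=∅; K=[fun :: addL(-1) :: let w]⟩
step 9: ⟨C=6; E={u↦-1}; K=[addL(-1) :: let w]⟩
step 10: ⟨C=6; E={w↦5}; K=∅⟩
→ final value 6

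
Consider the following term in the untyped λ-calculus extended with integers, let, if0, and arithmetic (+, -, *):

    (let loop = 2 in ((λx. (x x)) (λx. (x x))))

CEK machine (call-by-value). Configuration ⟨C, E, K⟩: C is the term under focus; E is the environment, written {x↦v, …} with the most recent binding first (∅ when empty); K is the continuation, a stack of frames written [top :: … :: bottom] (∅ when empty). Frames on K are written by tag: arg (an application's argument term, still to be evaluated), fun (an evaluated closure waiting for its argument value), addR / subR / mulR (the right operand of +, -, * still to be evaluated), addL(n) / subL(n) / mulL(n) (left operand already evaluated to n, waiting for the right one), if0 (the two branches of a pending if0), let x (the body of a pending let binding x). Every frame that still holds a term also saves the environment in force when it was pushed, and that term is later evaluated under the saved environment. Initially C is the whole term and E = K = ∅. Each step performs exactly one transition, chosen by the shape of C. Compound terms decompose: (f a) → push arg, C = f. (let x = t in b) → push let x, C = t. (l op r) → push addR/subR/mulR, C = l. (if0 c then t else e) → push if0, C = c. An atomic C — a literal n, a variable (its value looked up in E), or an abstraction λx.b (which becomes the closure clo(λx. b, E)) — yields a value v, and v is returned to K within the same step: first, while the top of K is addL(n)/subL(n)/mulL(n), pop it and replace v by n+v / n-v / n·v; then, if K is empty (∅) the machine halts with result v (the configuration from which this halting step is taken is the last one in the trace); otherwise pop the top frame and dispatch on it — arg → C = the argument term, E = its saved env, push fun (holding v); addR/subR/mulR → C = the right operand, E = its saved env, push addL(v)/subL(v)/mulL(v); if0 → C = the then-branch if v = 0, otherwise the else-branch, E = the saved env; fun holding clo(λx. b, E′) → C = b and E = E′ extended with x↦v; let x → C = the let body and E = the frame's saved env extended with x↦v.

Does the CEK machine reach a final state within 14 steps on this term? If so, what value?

Answer: DIVERGES (no final state within 14 steps)

Derivation:
[0] [C=(let loop = 2 in ((λx. (x x)) (λx. (x x)))) | E=∅ | K=∅]
[1] [C=2 | E=∅ | K=[let loop]]
[2] [C=((λx. (x x)) (λx. (x x))) | E={loop↦2} | K=∅]
[3] [C=(λx. (x x)) | E={loop↦2} | K=[arg]]
[4] [C=(λx. (x x)) | E={loop↦2} | K=[fun]]
[5] [C=(x x) | E={x↦clo(λx. (x x), {loop↦2}), loop↦2} | K=∅]
[6] [C=x | E={x↦clo(λx. (x x), {loop↦2}), loop↦2} | K=[arg]]
[7] [C=x | E={x↦clo(λx. (x x), {loop↦2}), loop↦2} | K=[fun]]
… configuration repeats with period 3 (steps 5–7 recur indefinitely) …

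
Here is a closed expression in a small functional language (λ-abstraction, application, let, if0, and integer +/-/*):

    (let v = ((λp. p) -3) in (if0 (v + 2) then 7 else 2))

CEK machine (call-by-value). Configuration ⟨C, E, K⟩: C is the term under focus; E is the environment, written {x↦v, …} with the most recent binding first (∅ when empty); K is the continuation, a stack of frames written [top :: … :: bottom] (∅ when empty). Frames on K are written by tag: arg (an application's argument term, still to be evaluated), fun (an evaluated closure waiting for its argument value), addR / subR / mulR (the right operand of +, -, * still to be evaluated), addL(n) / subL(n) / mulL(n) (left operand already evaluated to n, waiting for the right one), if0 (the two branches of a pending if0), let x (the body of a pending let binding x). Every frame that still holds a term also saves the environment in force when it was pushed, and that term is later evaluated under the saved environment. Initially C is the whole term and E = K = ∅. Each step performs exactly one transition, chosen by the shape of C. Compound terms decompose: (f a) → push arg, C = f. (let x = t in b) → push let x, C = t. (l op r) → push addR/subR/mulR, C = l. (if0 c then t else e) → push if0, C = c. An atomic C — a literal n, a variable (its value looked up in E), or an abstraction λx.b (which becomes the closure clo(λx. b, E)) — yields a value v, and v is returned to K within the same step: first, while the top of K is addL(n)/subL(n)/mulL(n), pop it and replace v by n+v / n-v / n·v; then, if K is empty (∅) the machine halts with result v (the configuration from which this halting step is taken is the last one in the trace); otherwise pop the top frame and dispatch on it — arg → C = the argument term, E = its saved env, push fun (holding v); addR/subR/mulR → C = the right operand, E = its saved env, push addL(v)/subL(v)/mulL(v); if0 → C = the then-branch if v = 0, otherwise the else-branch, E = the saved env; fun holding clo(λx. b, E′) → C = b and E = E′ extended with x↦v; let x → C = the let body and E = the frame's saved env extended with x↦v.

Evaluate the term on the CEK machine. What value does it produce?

[0] [C=(let v = ((λp. p) -3) in (if0 (v + 2) then 7 else 2)) | E=∅ | K=∅]
[1] [C=((λp. p) -3) | E=∅ | K=[let v]]
[2] [C=(λp. p) | E=∅ | K=[arg :: let v]]
[3] [C=-3 | E=∅ | K=[fun :: let v]]
[4] [C=p | E={p↦-3} | K=[let v]]
[5] [C=(if0 (v + 2) then 7 else 2) | E={v↦-3} | K=∅]
[6] [C=(v + 2) | E={v↦-3} | K=[if0]]
[7] [C=v | E={v↦-3} | K=[addR :: if0]]
[8] [C=2 | E={v↦-3} | K=[addL(-3) :: if0]]
[9] [C=2 | E={v↦-3} | K=∅]
→ final value 2

Answer: 2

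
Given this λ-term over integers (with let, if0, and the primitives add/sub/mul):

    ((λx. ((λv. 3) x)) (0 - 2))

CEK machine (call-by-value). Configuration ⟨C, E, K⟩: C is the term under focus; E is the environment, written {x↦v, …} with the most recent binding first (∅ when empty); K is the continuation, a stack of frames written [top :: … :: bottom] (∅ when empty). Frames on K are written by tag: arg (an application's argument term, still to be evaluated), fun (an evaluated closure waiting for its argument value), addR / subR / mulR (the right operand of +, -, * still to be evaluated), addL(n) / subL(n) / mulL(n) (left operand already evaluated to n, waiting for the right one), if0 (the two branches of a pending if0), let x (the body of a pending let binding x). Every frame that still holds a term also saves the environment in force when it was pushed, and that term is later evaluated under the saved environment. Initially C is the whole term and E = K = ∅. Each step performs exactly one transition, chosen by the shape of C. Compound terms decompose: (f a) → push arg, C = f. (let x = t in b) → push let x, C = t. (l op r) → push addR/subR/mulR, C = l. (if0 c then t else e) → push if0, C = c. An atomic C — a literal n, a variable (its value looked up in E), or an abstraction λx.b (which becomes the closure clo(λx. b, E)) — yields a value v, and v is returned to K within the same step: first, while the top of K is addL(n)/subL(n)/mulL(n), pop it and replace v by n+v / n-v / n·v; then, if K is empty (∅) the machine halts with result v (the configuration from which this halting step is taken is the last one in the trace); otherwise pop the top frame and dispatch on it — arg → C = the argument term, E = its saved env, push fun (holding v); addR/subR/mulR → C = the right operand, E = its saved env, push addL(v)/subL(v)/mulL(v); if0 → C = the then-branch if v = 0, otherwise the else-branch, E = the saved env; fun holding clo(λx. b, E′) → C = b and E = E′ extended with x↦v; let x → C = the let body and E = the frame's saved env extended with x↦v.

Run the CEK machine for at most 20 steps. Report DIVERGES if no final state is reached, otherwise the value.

Answer: 3

Derivation:
t=0: [C=((λx. ((λv. 3) x)) (0 - 2)) | E=∅ | K=∅]
t=1: [C=(λx. ((λv. 3) x)) | E=∅ | K=[arg]]
t=2: [C=(0 - 2) | E=∅ | K=[fun]]
t=3: [C=0 | E=∅ | K=[subR :: fun]]
t=4: [C=2 | E=∅ | K=[subL(0) :: fun]]
t=5: [C=((λv. 3) x) | E={x↦-2} | K=∅]
t=6: [C=(λv. 3) | E={x↦-2} | K=[arg]]
t=7: [C=x | E={x↦-2} | K=[fun]]
t=8: [C=3 | E={v↦-2, x↦-2} | K=∅]
→ final value 3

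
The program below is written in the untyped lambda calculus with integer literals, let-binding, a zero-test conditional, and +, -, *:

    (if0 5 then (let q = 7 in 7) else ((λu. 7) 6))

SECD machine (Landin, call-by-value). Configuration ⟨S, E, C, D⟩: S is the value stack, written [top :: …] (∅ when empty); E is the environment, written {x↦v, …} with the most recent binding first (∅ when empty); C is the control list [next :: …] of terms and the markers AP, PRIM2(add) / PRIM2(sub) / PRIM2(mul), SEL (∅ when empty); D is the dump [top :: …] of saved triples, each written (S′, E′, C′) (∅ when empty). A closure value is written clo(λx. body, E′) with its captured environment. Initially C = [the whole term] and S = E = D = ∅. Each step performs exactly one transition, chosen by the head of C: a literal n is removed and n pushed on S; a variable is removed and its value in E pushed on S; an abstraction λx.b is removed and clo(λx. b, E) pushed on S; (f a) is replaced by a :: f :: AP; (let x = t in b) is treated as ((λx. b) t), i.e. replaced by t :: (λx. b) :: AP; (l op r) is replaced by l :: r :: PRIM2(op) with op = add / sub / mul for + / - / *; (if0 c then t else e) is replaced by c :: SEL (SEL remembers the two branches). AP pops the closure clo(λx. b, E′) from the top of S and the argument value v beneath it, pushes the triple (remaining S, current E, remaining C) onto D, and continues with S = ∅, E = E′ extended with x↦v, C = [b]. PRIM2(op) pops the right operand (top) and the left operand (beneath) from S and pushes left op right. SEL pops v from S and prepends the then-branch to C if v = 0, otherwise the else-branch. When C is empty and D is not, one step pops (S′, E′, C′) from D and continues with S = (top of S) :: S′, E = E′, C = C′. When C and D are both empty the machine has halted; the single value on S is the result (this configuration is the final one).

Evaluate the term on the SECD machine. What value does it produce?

Answer: 7

Execution trace:
t=0: [S=∅ | E=∅ | C=[(if0 5 then (let q = 7 in 7) else ((λu. 7) 6))] | D=∅]
t=1: [S=∅ | E=∅ | C=[5 :: SEL] | D=∅]
t=2: [S=[5] | E=∅ | C=[SEL] | D=∅]
t=3: [S=∅ | E=∅ | C=[((λu. 7) 6)] | D=∅]
t=4: [S=∅ | E=∅ | C=[6 :: (λu. 7) :: AP] | D=∅]
t=5: [S=[6] | E=∅ | C=[(λu. 7) :: AP] | D=∅]
t=6: [S=[clo(λu. 7, ∅) :: 6] | E=∅ | C=[AP] | D=∅]
t=7: [S=∅ | E={u↦6} | C=[7] | D=[(∅, ∅, ∅)]]
t=8: [S=[7] | E={u↦6} | C=∅ | D=[(∅, ∅, ∅)]]
t=9: [S=[7] | E=∅ | C=∅ | D=∅]
→ final value 7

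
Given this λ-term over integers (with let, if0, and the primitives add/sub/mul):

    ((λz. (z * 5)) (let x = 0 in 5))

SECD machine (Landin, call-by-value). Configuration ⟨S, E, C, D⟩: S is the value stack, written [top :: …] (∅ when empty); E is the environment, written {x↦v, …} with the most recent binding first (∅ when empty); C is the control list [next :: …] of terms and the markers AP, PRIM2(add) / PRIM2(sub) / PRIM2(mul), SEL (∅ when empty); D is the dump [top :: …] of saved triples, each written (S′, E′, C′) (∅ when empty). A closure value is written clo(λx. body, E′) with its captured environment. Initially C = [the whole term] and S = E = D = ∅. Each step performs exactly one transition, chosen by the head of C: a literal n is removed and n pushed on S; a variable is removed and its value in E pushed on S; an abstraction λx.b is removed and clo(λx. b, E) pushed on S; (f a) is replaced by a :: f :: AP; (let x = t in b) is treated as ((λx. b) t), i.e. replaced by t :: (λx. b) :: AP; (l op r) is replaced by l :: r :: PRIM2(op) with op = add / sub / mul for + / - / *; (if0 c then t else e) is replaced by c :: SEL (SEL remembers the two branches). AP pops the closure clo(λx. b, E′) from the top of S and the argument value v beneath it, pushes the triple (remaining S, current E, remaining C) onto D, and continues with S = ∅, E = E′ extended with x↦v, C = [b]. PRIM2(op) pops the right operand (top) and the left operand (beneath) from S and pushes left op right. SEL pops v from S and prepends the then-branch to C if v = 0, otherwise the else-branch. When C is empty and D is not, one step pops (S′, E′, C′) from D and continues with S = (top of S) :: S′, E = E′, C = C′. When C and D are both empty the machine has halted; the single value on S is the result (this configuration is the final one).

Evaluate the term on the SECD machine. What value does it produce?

Answer: 25

Machine steps:
step 0: <S=∅, E=∅, C=[((λz. (z * 5)) (let x = 0 in 5))], D=∅>
step 1: <S=∅, E=∅, C=[(let x = 0 in 5) :: (λz. (z * 5)) :: AP], D=∅>
step 2: <S=∅, E=∅, C=[0 :: (λx. 5) :: AP :: (λz. (z * 5)) :: AP], D=∅>
step 3: <S=[0], E=∅, C=[(λx. 5) :: AP :: (λz. (z * 5)) :: AP], D=∅>
step 4: <S=[clo(λx. 5, ∅) :: 0], E=∅, C=[AP :: (λz. (z * 5)) :: AP], D=∅>
step 5: <S=∅, E={x↦0}, C=[5], D=[(∅, ∅, [(λz. (z * 5)) :: AP])]>
step 6: <S=[5], E={x↦0}, C=∅, D=[(∅, ∅, [(λz. (z * 5)) :: AP])]>
step 7: <S=[5], E=∅, C=[(λz. (z * 5)) :: AP], D=∅>
step 8: <S=[clo(λz. (z * 5), ∅) :: 5], E=∅, C=[AP], D=∅>
step 9: <S=∅, E={z↦5}, C=[(z * 5)], D=[(∅, ∅, ∅)]>
step 10: <S=∅, E={z↦5}, C=[z :: 5 :: PRIM2(mul)], D=[(∅, ∅, ∅)]>
step 11: <S=[5], E={z↦5}, C=[5 :: PRIM2(mul)], D=[(∅, ∅, ∅)]>
step 12: <S=[5 :: 5], E={z↦5}, C=[PRIM2(mul)], D=[(∅, ∅, ∅)]>
step 13: <S=[25], E={z↦5}, C=∅, D=[(∅, ∅, ∅)]>
step 14: <S=[25], E=∅, C=∅, D=∅>
→ final value 25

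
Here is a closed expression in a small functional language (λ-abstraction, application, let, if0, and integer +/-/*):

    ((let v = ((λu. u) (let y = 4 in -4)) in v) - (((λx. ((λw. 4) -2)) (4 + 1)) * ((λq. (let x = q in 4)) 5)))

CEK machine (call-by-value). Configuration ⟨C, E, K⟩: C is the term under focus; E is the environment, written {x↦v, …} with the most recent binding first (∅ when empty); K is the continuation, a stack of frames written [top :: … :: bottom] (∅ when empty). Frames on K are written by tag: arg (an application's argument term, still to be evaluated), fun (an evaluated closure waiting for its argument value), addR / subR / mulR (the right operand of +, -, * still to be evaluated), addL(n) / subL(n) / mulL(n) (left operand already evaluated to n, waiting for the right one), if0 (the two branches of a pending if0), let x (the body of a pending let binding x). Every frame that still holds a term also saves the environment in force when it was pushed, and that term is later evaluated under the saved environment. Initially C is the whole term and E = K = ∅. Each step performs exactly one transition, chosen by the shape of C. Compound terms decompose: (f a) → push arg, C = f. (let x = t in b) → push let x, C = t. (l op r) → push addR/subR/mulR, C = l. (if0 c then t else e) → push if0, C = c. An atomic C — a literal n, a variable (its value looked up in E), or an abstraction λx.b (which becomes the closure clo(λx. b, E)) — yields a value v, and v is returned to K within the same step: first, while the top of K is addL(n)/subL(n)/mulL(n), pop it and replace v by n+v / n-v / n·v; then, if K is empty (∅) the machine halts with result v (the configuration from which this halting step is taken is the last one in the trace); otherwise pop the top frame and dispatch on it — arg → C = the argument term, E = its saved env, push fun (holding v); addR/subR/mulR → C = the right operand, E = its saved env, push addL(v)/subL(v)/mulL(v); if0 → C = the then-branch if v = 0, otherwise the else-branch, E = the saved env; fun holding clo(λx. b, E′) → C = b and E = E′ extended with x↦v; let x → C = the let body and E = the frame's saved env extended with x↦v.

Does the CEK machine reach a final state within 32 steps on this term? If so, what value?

Answer: -20

Execution trace:
step 0: ⟨C=((let v = ((λu. u) (let y = 4 in -4)) in v) - (((λx. ((λw. 4) -2)) (4 + 1)) * ((λq. (let x = q in 4)) 5))); E=∅; K=∅⟩
step 1: ⟨C=(let v = ((λu. u) (let y = 4 in -4)) in v); E=∅; K=[subR]⟩
step 2: ⟨C=((λu. u) (let y = 4 in -4)); E=∅; K=[let v :: subR]⟩
step 3: ⟨C=(λu. u); E=∅; K=[arg :: let v :: subR]⟩
step 4: ⟨C=(let y = 4 in -4); E=∅; K=[fun :: let v :: subR]⟩
step 5: ⟨C=4; E=∅; K=[let y :: fun :: let v :: subR]⟩
step 6: ⟨C=-4; E={y↦4}; K=[fun :: let v :: subR]⟩
step 7: ⟨C=u; E={u↦-4}; K=[let v :: subR]⟩
step 8: ⟨C=v; E={v↦-4}; K=[subR]⟩
step 9: ⟨C=(((λx. ((λw. 4) -2)) (4 + 1)) * ((λq. (let x = q in 4)) 5)); E=∅; K=[subL(-4)]⟩
step 10: ⟨C=((λx. ((λw. 4) -2)) (4 + 1)); E=∅; K=[mulR :: subL(-4)]⟩
step 11: ⟨C=(λx. ((λw. 4) -2)); E=∅; K=[arg :: mulR :: subL(-4)]⟩
step 12: ⟨C=(4 + 1); E=∅; K=[fun :: mulR :: subL(-4)]⟩
step 13: ⟨C=4; E=∅; K=[addR :: fun :: mulR :: subL(-4)]⟩
step 14: ⟨C=1; E=∅; K=[addL(4) :: fun :: mulR :: subL(-4)]⟩
step 15: ⟨C=((λw. 4) -2); E={x↦5}; K=[mulR :: subL(-4)]⟩
step 16: ⟨C=(λw. 4); E={x↦5}; K=[arg :: mulR :: subL(-4)]⟩
step 17: ⟨C=-2; E={x↦5}; K=[fun :: mulR :: subL(-4)]⟩
step 18: ⟨C=4; E={w↦-2, x↦5}; K=[mulR :: subL(-4)]⟩
step 19: ⟨C=((λq. (let x = q in 4)) 5); E=∅; K=[mulL(4) :: subL(-4)]⟩
step 20: ⟨C=(λq. (let x = q in 4)); E=∅; K=[arg :: mulL(4) :: subL(-4)]⟩
step 21: ⟨C=5; E=∅; K=[fun :: mulL(4) :: subL(-4)]⟩
step 22: ⟨C=(let x = q in 4); E={q↦5}; K=[mulL(4) :: subL(-4)]⟩
step 23: ⟨C=q; E={q↦5}; K=[let x :: mulL(4) :: subL(-4)]⟩
step 24: ⟨C=4; E={x↦5, q↦5}; K=[mulL(4) :: subL(-4)]⟩
→ final value -20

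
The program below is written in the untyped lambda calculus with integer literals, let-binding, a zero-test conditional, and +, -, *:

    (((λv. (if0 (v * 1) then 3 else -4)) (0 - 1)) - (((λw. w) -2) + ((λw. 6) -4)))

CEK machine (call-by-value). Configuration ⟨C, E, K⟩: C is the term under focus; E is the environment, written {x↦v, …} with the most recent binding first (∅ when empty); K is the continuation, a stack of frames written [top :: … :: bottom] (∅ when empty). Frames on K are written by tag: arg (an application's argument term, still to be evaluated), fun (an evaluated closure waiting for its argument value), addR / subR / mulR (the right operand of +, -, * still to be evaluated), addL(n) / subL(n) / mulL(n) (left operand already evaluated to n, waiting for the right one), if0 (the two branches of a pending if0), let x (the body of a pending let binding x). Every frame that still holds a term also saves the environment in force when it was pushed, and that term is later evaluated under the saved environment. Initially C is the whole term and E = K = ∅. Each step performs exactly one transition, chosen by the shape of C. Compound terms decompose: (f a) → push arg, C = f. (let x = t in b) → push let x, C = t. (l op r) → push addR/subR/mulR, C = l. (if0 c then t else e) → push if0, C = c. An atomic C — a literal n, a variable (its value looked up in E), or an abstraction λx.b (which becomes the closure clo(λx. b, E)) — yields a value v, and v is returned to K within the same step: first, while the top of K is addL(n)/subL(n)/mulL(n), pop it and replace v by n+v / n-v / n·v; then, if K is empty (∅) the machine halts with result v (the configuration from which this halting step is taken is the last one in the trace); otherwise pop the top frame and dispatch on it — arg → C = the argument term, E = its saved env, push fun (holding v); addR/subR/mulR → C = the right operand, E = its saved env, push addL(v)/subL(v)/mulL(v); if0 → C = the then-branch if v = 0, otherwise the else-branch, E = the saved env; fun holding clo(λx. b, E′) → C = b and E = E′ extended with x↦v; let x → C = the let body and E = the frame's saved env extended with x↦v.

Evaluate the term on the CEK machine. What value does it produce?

0. ⟨C=(((λv. (if0 (v * 1) then 3 else -4)) (0 - 1)) - (((λw. w) -2) + ((λw. 6) -4))); E=∅; K=∅⟩
1. ⟨C=((λv. (if0 (v * 1) then 3 else -4)) (0 - 1)); E=∅; K=[subR]⟩
2. ⟨C=(λv. (if0 (v * 1) then 3 else -4)); E=∅; K=[arg :: subR]⟩
3. ⟨C=(0 - 1); E=∅; K=[fun :: subR]⟩
4. ⟨C=0; E=∅; K=[subR :: fun :: subR]⟩
5. ⟨C=1; E=∅; K=[subL(0) :: fun :: subR]⟩
6. ⟨C=(if0 (v * 1) then 3 else -4); E={v↦-1}; K=[subR]⟩
7. ⟨C=(v * 1); E={v↦-1}; K=[if0 :: subR]⟩
8. ⟨C=v; E={v↦-1}; K=[mulR :: if0 :: subR]⟩
9. ⟨C=1; E={v↦-1}; K=[mulL(-1) :: if0 :: subR]⟩
10. ⟨C=-4; E={v↦-1}; K=[subR]⟩
11. ⟨C=(((λw. w) -2) + ((λw. 6) -4)); E=∅; K=[subL(-4)]⟩
12. ⟨C=((λw. w) -2); E=∅; K=[addR :: subL(-4)]⟩
13. ⟨C=(λw. w); E=∅; K=[arg :: addR :: subL(-4)]⟩
14. ⟨C=-2; E=∅; K=[fun :: addR :: subL(-4)]⟩
15. ⟨C=w; E={w↦-2}; K=[addR :: subL(-4)]⟩
16. ⟨C=((λw. 6) -4); E=∅; K=[addL(-2) :: subL(-4)]⟩
17. ⟨C=(λw. 6); E=∅; K=[arg :: addL(-2) :: subL(-4)]⟩
18. ⟨C=-4; E=∅; K=[fun :: addL(-2) :: subL(-4)]⟩
19. ⟨C=6; E={w↦-4}; K=[addL(-2) :: subL(-4)]⟩
→ final value -8

Answer: -8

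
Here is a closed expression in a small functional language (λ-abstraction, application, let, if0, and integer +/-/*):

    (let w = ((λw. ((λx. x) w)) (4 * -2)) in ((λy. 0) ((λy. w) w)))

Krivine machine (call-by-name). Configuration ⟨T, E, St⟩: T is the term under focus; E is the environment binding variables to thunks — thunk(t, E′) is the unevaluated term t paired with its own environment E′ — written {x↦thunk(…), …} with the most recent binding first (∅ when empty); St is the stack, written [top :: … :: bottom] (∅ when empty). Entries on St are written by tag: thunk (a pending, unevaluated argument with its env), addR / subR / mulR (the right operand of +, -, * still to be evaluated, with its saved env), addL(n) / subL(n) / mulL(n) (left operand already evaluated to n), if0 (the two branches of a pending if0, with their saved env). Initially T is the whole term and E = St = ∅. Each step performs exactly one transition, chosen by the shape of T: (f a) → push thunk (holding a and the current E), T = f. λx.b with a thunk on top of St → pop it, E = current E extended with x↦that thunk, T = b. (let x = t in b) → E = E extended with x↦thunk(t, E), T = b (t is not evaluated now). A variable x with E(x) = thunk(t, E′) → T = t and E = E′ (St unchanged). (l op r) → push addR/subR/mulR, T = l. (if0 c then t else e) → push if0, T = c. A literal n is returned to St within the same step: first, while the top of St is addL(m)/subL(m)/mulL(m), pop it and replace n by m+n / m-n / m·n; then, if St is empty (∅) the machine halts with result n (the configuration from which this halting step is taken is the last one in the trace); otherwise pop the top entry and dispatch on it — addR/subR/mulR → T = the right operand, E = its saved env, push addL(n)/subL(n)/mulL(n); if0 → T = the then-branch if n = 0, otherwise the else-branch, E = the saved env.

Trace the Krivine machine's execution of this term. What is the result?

[0] [T=(let w = ((λw. ((λx. x) w)) (4 * -2)) in ((λy. 0) ((λy. w) w))) | E=∅ | St=∅]
[1] [T=((λy. 0) ((λy. w) w)) | E={w↦thunk(((λw. ((λx. x) w)) (4 * -2)), ∅)} | St=∅]
[2] [T=(λy. 0) | E={w↦thunk(((λw. ((λx. x) w)) (4 * -2)), ∅)} | St=[thunk]]
[3] [T=0 | E={y↦thunk(((λy. w) w), {w↦thunk(((λw. ((λx. x) w)) (4 * -2)), ∅)}), w↦thunk(((λw. ((λx. x) w)) (4 * -2)), ∅)} | St=∅]
→ final value 0

Answer: 0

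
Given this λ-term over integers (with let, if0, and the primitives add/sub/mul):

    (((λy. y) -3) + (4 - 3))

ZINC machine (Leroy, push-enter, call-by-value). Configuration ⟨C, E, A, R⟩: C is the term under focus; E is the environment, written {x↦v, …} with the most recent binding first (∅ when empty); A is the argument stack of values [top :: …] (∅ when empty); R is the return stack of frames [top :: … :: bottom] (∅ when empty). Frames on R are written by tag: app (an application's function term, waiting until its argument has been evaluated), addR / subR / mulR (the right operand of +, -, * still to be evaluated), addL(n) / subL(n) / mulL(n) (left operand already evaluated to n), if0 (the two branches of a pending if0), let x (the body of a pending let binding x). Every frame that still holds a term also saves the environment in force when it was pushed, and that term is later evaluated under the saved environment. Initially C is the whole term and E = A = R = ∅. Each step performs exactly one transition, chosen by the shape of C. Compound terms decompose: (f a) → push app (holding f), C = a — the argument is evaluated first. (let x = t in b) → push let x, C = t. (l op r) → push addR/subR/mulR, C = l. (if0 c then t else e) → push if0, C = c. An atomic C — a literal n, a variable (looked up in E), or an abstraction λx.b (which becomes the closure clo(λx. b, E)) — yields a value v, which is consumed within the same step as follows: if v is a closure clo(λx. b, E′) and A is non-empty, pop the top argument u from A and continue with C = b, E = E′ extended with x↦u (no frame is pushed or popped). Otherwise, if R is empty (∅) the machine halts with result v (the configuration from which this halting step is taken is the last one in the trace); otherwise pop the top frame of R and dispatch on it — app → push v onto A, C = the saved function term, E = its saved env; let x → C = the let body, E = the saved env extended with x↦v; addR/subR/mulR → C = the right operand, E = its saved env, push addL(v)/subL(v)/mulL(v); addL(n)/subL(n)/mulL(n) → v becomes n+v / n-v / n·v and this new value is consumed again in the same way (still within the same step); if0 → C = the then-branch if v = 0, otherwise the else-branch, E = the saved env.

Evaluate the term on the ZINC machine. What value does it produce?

Answer: -2

Machine steps:
0. ⟨C=(((λy. y) -3) + (4 - 3)); E=∅; A=∅; R=∅⟩
1. ⟨C=((λy. y) -3); E=∅; A=∅; R=[addR]⟩
2. ⟨C=-3; E=∅; A=∅; R=[app :: addR]⟩
3. ⟨C=(λy. y); E=∅; A=[-3]; R=[addR]⟩
4. ⟨C=y; E={y↦-3}; A=∅; R=[addR]⟩
5. ⟨C=(4 - 3); E=∅; A=∅; R=[addL(-3)]⟩
6. ⟨C=4; E=∅; A=∅; R=[subR :: addL(-3)]⟩
7. ⟨C=3; E=∅; A=∅; R=[subL(4) :: addL(-3)]⟩
→ final value -2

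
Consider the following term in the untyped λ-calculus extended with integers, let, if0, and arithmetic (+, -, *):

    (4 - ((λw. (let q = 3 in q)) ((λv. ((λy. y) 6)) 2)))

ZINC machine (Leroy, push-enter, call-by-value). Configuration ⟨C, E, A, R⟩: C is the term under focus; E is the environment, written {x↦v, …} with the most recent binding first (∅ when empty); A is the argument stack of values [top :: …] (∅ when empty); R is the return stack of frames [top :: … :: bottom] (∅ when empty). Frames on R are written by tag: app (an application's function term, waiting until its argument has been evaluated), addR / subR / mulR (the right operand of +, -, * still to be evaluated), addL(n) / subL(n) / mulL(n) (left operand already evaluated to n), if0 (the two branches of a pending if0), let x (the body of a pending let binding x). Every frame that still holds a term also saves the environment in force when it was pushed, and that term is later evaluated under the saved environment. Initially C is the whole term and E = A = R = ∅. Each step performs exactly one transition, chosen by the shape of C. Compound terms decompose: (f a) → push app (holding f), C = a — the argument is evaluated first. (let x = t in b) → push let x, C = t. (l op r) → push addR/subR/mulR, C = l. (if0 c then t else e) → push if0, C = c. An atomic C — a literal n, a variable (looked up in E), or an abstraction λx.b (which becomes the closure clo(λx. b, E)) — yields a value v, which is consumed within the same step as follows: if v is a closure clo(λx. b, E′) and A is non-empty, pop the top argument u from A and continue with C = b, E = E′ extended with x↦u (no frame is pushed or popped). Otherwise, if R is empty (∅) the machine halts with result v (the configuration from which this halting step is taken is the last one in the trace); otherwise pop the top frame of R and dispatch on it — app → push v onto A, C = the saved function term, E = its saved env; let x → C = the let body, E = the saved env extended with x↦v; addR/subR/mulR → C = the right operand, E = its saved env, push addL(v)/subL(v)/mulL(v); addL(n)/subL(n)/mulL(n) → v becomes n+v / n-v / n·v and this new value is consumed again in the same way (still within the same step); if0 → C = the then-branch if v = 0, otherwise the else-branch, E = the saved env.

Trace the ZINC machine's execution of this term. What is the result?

0. [C=(4 - ((λw. (let q = 3 in q)) ((λv. ((λy. y) 6)) 2))) | E=∅ | A=∅ | R=∅]
1. [C=4 | E=∅ | A=∅ | R=[subR]]
2. [C=((λw. (let q = 3 in q)) ((λv. ((λy. y) 6)) 2)) | E=∅ | A=∅ | R=[subL(4)]]
3. [C=((λv. ((λy. y) 6)) 2) | E=∅ | A=∅ | R=[app :: subL(4)]]
4. [C=2 | E=∅ | A=∅ | R=[app :: app :: subL(4)]]
5. [C=(λv. ((λy. y) 6)) | E=∅ | A=[2] | R=[app :: subL(4)]]
6. [C=((λy. y) 6) | E={v↦2} | A=∅ | R=[app :: subL(4)]]
7. [C=6 | E={v↦2} | A=∅ | R=[app :: app :: subL(4)]]
8. [C=(λy. y) | E={v↦2} | A=[6] | R=[app :: subL(4)]]
9. [C=y | E={y↦6, v↦2} | A=∅ | R=[app :: subL(4)]]
10. [C=(λw. (let q = 3 in q)) | E=∅ | A=[6] | R=[subL(4)]]
11. [C=(let q = 3 in q) | E={w↦6} | A=∅ | R=[subL(4)]]
12. [C=3 | E={w↦6} | A=∅ | R=[let q :: subL(4)]]
13. [C=q | E={q↦3, w↦6} | A=∅ | R=[subL(4)]]
→ final value 1

Answer: 1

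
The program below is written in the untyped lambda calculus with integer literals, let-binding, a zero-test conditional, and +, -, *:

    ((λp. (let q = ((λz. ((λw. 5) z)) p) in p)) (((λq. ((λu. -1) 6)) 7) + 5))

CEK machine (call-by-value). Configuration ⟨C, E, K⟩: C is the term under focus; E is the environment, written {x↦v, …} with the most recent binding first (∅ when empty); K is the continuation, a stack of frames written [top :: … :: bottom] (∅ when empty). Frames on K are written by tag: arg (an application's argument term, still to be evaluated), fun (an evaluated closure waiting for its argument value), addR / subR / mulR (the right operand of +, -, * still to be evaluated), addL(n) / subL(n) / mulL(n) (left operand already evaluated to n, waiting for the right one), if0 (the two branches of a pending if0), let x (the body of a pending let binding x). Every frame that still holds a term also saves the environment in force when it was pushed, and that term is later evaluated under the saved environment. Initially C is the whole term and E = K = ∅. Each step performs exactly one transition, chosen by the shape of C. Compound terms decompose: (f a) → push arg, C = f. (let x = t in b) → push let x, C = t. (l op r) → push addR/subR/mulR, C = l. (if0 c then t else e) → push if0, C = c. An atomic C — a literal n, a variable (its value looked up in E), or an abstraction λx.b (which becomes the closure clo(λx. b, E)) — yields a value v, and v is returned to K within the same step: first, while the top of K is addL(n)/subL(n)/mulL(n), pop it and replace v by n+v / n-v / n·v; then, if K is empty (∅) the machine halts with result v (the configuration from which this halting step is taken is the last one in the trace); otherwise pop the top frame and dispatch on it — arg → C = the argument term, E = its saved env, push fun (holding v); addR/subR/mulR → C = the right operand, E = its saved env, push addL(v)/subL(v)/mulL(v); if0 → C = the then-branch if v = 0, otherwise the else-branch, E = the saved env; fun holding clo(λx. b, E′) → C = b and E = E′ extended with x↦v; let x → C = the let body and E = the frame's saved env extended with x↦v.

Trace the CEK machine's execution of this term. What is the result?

Answer: 4

Machine steps:
0. <C=((λp. (let q = ((λz. ((λw. 5) z)) p) in p)) (((λq. ((λu. -1) 6)) 7) + 5)), E=∅, K=∅>
1. <C=(λp. (let q = ((λz. ((λw. 5) z)) p) in p)), E=∅, K=[arg]>
2. <C=(((λq. ((λu. -1) 6)) 7) + 5), E=∅, K=[fun]>
3. <C=((λq. ((λu. -1) 6)) 7), E=∅, K=[addR :: fun]>
4. <C=(λq. ((λu. -1) 6)), E=∅, K=[arg :: addR :: fun]>
5. <C=7, E=∅, K=[fun :: addR :: fun]>
6. <C=((λu. -1) 6), E={q↦7}, K=[addR :: fun]>
7. <C=(λu. -1), E={q↦7}, K=[arg :: addR :: fun]>
8. <C=6, E={q↦7}, K=[fun :: addR :: fun]>
9. <C=-1, E={u↦6, q↦7}, K=[addR :: fun]>
10. <C=5, E=∅, K=[addL(-1) :: fun]>
11. <C=(let q = ((λz. ((λw. 5) z)) p) in p), E={p↦4}, K=∅>
12. <C=((λz. ((λw. 5) z)) p), E={p↦4}, K=[let q]>
13. <C=(λz. ((λw. 5) z)), E={p↦4}, K=[arg :: let q]>
14. <C=p, E={p↦4}, K=[fun :: let q]>
15. <C=((λw. 5) z), E={z↦4, p↦4}, K=[let q]>
16. <C=(λw. 5), E={z↦4, p↦4}, K=[arg :: let q]>
17. <C=z, E={z↦4, p↦4}, K=[fun :: let q]>
18. <C=5, E={w↦4, z↦4, p↦4}, K=[let q]>
19. <C=p, E={q↦5, p↦4}, K=∅>
→ final value 4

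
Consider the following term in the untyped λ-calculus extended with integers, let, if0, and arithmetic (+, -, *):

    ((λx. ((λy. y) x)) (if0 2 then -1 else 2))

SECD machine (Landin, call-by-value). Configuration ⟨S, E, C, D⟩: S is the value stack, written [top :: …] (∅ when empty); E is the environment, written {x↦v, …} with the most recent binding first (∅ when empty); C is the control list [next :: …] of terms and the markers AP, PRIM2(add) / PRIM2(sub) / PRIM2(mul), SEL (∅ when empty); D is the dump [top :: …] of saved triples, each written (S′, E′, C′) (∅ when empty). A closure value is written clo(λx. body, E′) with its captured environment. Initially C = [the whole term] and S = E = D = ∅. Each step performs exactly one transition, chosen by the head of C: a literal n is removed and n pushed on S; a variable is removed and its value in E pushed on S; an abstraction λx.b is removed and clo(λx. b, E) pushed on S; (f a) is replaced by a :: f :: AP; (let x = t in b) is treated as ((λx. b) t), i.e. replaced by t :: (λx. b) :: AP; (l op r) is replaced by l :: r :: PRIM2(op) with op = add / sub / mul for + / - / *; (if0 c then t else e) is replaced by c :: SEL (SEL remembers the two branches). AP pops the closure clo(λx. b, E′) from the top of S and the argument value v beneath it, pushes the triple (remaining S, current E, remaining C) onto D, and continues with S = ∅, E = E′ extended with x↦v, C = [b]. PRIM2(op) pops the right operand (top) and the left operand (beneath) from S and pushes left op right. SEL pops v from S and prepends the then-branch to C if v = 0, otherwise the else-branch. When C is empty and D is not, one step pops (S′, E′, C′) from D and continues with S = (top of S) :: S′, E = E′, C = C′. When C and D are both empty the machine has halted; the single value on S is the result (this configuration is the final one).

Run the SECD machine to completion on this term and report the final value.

0. ⟨S=∅; E=∅; C=[((λx. ((λy. y) x)) (if0 2 then -1 else 2))]; D=∅⟩
1. ⟨S=∅; E=∅; C=[(if0 2 then -1 else 2) :: (λx. ((λy. y) x)) :: AP]; D=∅⟩
2. ⟨S=∅; E=∅; C=[2 :: SEL :: (λx. ((λy. y) x)) :: AP]; D=∅⟩
3. ⟨S=[2]; E=∅; C=[SEL :: (λx. ((λy. y) x)) :: AP]; D=∅⟩
4. ⟨S=∅; E=∅; C=[2 :: (λx. ((λy. y) x)) :: AP]; D=∅⟩
5. ⟨S=[2]; E=∅; C=[(λx. ((λy. y) x)) :: AP]; D=∅⟩
6. ⟨S=[clo(λx. ((λy. y) x), ∅) :: 2]; E=∅; C=[AP]; D=∅⟩
7. ⟨S=∅; E={x↦2}; C=[((λy. y) x)]; D=[(∅, ∅, ∅)]⟩
8. ⟨S=∅; E={x↦2}; C=[x :: (λy. y) :: AP]; D=[(∅, ∅, ∅)]⟩
9. ⟨S=[2]; E={x↦2}; C=[(λy. y) :: AP]; D=[(∅, ∅, ∅)]⟩
10. ⟨S=[clo(λy. y, {x↦2}) :: 2]; E={x↦2}; C=[AP]; D=[(∅, ∅, ∅)]⟩
11. ⟨S=∅; E={y↦2, x↦2}; C=[y]; D=[(∅, {x↦2}, ∅) :: (∅, ∅, ∅)]⟩
12. ⟨S=[2]; E={y↦2, x↦2}; C=∅; D=[(∅, {x↦2}, ∅) :: (∅, ∅, ∅)]⟩
13. ⟨S=[2]; E={x↦2}; C=∅; D=[(∅, ∅, ∅)]⟩
14. ⟨S=[2]; E=∅; C=∅; D=∅⟩
→ final value 2

Answer: 2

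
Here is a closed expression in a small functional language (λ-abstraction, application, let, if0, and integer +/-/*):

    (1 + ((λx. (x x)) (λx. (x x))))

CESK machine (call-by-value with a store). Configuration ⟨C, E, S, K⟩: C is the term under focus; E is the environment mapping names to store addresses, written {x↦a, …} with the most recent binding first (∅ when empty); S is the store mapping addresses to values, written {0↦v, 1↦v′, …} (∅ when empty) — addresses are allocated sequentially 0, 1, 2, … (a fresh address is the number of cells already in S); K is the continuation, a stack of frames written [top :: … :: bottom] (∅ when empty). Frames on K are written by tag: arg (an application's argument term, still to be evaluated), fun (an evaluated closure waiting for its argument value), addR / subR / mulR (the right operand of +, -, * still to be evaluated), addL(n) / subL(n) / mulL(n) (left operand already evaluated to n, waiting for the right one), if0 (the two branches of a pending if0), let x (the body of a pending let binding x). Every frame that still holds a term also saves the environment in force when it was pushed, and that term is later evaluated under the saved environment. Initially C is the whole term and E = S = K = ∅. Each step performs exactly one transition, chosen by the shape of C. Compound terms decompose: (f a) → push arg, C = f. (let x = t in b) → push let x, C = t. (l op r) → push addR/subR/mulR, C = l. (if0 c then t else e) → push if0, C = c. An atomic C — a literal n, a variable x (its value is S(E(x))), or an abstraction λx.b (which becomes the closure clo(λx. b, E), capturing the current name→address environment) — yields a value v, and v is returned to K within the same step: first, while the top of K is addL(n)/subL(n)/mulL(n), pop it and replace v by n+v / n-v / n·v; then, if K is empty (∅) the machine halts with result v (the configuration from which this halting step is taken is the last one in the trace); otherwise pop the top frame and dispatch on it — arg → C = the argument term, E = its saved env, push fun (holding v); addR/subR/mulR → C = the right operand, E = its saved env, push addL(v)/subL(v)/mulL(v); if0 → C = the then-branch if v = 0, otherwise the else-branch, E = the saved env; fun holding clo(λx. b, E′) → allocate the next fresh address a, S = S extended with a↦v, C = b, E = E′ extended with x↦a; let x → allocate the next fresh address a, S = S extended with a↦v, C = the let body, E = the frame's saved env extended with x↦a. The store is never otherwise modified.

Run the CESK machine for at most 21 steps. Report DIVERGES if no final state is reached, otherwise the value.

Answer: DIVERGES (no final state within 21 steps)

Execution trace:
0. ⟨C=(1 + ((λx. (x x)) (λx. (x x)))); E=∅; S=∅; K=∅⟩
1. ⟨C=1; E=∅; S=∅; K=[addR]⟩
2. ⟨C=((λx. (x x)) (λx. (x x))); E=∅; S=∅; K=[addL(1)]⟩
3. ⟨C=(λx. (x x)); E=∅; S=∅; K=[arg :: addL(1)]⟩
4. ⟨C=(λx. (x x)); E=∅; S=∅; K=[fun :: addL(1)]⟩
5. ⟨C=(x x); E={x↦0}; S={0↦clo(λx. (x x), ∅)}; K=[addL(1)]⟩
6. ⟨C=x; E={x↦0}; S={0↦clo(λx. (x x), ∅)}; K=[arg :: addL(1)]⟩
7. ⟨C=x; E={x↦0}; S={0↦clo(λx. (x x), ∅)}; K=[fun :: addL(1)]⟩
8. ⟨C=(x x); E={x↦1}; S={0↦clo(λx. (x x), ∅), 1↦clo(λx. (x x), ∅)}; K=[addL(1)]⟩
9. ⟨C=x; E={x↦1}; S={0↦clo(λx. (x x), ∅), 1↦clo(λx. (x x), ∅)}; K=[arg :: addL(1)]⟩
10. ⟨C=x; E={x↦1}; S={0↦clo(λx. (x x), ∅), 1↦clo(λx. (x x), ∅)}; K=[fun :: addL(1)]⟩
11. ⟨C=(x x); E={x↦2}; S={0↦clo(λx. (x x), ∅), 1↦clo(λx. (x x), ∅), 2↦clo(λx. (x x), ∅)}; K=[addL(1)]⟩
12. ⟨C=x; E={x↦2}; S={0↦clo(λx. (x x), ∅), 1↦clo(λx. (x x), ∅), 2↦clo(λx. (x x), ∅)}; K=[arg :: addL(1)]⟩
13. ⟨C=x; E={x↦2}; S={0↦clo(λx. (x x), ∅), 1↦clo(λx. (x x), ∅), 2↦clo(λx. (x x), ∅)}; K=[fun :: addL(1)]⟩
14. ⟨C=(x x); E={x↦3}; S={0↦clo(λx. (x x), ∅), 1↦clo(λx. (x x), ∅), 2↦clo(λx. (x x), ∅), 3↦clo(λx. (x x), ∅)}; K=[addL(1)]⟩
15. ⟨C=x; E={x↦3}; S={0↦clo(λx. (x x), ∅), 1↦clo(λx. (x x), ∅), 2↦clo(λx. (x x), ∅), 3↦clo(λx. (x x), ∅)}; K=[arg :: addL(1)]⟩
16. ⟨C=x; E={x↦3}; S={0↦clo(λx. (x x), ∅), 1↦clo(λx. (x x), ∅), 2↦clo(λx. (x x), ∅), 3↦clo(λx. (x x), ∅)}; K=[fun :: addL(1)]⟩
17. ⟨C=(x x); E={x↦4}; S={0↦clo(λx. (x x), ∅), 1↦clo(λx. (x x), ∅), 2↦clo(λx. (x x), ∅), 3↦clo(λx. (x x), ∅), 4↦clo(λx. (x x), ∅)}; K=[addL(1)]⟩
18. ⟨C=x; E={x↦4}; S={0↦clo(λx. (x x), ∅), 1↦clo(λx. (x x), ∅), 2↦clo(λx. (x x), ∅), 3↦clo(λx. (x x), ∅), 4↦clo(λx. (x x), ∅)}; K=[arg :: addL(1)]⟩
19. ⟨C=x; E={x↦4}; S={0↦clo(λx. (x x), ∅), 1↦clo(λx. (x x), ∅), 2↦clo(λx. (x x), ∅), 3↦clo(λx. (x x), ∅), 4↦clo(λx. (x x), ∅)}; K=[fun :: addL(1)]⟩
20. ⟨C=(x x); E={x↦5}; S={0↦clo(λx. (x x), ∅), 1↦clo(λx. (x x), ∅), 2↦clo(λx. (x x), ∅), 3↦clo(λx. (x x), ∅), 4↦clo(λx. (x x), ∅), 5↦clo(λx. (x x), ∅)}; K=[addL(1)]⟩
21. ⟨C=x; E={x↦5}; S={0↦clo(λx. (x x), ∅), 1↦clo(λx. (x x), ∅), 2↦clo(λx. (x x), ∅), 3↦clo(λx. (x x), ∅), 4↦clo(λx. (x x), ∅), 5↦clo(λx. (x x), ∅)}; K=[arg :: addL(1)]⟩
→ 21 transitions taken and the configuration is still not final: no result within 21 steps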